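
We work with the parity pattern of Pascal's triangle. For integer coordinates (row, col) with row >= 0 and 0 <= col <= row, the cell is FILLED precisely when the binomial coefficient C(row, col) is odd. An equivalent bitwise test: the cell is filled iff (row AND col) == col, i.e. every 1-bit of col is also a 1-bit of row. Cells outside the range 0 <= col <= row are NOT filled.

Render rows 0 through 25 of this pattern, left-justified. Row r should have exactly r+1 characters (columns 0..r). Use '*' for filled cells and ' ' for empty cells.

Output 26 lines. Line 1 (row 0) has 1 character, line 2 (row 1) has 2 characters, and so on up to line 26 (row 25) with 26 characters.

r0=0: *
r1=1: **
r2=10: * *
r3=11: ****
r4=100: *   *
r5=101: **  **
r6=110: * * * *
r7=111: ********
r8=1000: *       *
r9=1001: **      **
r10=1010: * *     * *
r11=1011: ****    ****
r12=1100: *   *   *   *
r13=1101: **  **  **  **
r14=1110: * * * * * * * *
r15=1111: ****************
r16=10000: *               *
r17=10001: **              **
r18=10010: * *             * *
r19=10011: ****            ****
r20=10100: *   *           *   *
r21=10101: **  **          **  **
r22=10110: * * * *         * * * *
r23=10111: ********        ********
r24=11000: *       *       *       *
r25=11001: **      **      **      **

Answer: *
**
* *
****
*   *
**  **
* * * *
********
*       *
**      **
* *     * *
****    ****
*   *   *   *
**  **  **  **
* * * * * * * *
****************
*               *
**              **
* *             * *
****            ****
*   *           *   *
**  **          **  **
* * * *         * * * *
********        ********
*       *       *       *
**      **      **      **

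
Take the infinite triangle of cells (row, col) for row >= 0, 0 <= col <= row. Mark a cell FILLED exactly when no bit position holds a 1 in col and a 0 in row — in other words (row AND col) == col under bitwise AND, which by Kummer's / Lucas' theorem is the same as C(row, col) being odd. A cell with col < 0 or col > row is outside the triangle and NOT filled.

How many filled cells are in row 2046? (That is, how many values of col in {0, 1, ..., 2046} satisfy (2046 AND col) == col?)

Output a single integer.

2046 in binary = 11111111110
popcount(2046) = number of 1-bits in 11111111110 = 10
A col c satisfies (2046 AND c) == c iff every set bit of c is also set in 2046; each of the 10 set bits of 2046 can independently be on or off in c.
count = 2^10 = 1024

Answer: 1024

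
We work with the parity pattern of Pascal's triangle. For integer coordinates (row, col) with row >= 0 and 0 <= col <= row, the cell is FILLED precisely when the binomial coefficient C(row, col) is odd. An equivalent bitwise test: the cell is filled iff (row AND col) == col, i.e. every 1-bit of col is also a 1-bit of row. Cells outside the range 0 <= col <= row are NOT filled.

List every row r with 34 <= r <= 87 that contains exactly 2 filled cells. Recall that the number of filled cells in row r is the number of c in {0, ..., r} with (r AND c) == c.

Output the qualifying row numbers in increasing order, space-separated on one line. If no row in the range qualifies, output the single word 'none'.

Row r has 2^popcount(r) filled cells, so we need popcount(r) = log2(2) = 1.
Scan r = 34..87 and keep those with exactly 1 one-bits:
r=34=100010 popcount=2 -> skip
r=35=100011 popcount=3 -> skip
r=36=100100 popcount=2 -> skip
r=37=100101 popcount=3 -> skip
r=38=100110 popcount=3 -> skip
r=39=100111 popcount=4 -> skip
r=40=101000 popcount=2 -> skip
r=41=101001 popcount=3 -> skip
r=42=101010 popcount=3 -> skip
r=43=101011 popcount=4 -> skip
r=44=101100 popcount=3 -> skip
r=45=101101 popcount=4 -> skip
r=46=101110 popcount=4 -> skip
r=47=101111 popcount=5 -> skip
r=48=110000 popcount=2 -> skip
r=49=110001 popcount=3 -> skip
r=50=110010 popcount=3 -> skip
r=51=110011 popcount=4 -> skip
r=52=110100 popcount=3 -> skip
r=53=110101 popcount=4 -> skip
r=54=110110 popcount=4 -> skip
r=55=110111 popcount=5 -> skip
r=56=111000 popcount=3 -> skip
r=57=111001 popcount=4 -> skip
r=58=111010 popcount=4 -> skip
r=59=111011 popcount=5 -> skip
r=60=111100 popcount=4 -> skip
r=61=111101 popcount=5 -> skip
r=62=111110 popcount=5 -> skip
r=63=111111 popcount=6 -> skip
r=64=1000000 popcount=1 -> KEEP
r=65=1000001 popcount=2 -> skip
r=66=1000010 popcount=2 -> skip
r=67=1000011 popcount=3 -> skip
r=68=1000100 popcount=2 -> skip
r=69=1000101 popcount=3 -> skip
r=70=1000110 popcount=3 -> skip
r=71=1000111 popcount=4 -> skip
r=72=1001000 popcount=2 -> skip
r=73=1001001 popcount=3 -> skip
r=74=1001010 popcount=3 -> skip
r=75=1001011 popcount=4 -> skip
r=76=1001100 popcount=3 -> skip
r=77=1001101 popcount=4 -> skip
r=78=1001110 popcount=4 -> skip
r=79=1001111 popcount=5 -> skip
r=80=1010000 popcount=2 -> skip
r=81=1010001 popcount=3 -> skip
r=82=1010010 popcount=3 -> skip
r=83=1010011 popcount=4 -> skip
r=84=1010100 popcount=3 -> skip
r=85=1010101 popcount=4 -> skip
r=86=1010110 popcount=4 -> skip
r=87=1010111 popcount=5 -> skip
Kept rows: 64

Answer: 64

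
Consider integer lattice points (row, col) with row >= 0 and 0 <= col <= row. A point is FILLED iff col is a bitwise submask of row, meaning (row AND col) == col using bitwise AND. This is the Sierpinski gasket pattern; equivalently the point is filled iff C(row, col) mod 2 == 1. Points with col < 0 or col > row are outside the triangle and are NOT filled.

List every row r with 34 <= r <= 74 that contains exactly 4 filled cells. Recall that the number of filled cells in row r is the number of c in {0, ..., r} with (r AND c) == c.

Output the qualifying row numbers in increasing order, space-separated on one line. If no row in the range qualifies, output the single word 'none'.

Row r has 2^popcount(r) filled cells, so we need popcount(r) = log2(4) = 2.
Scan r = 34..74 and keep those with exactly 2 one-bits:
r=34=100010 popcount=2 -> KEEP
r=35=100011 popcount=3 -> skip
r=36=100100 popcount=2 -> KEEP
r=37=100101 popcount=3 -> skip
r=38=100110 popcount=3 -> skip
r=39=100111 popcount=4 -> skip
r=40=101000 popcount=2 -> KEEP
r=41=101001 popcount=3 -> skip
r=42=101010 popcount=3 -> skip
r=43=101011 popcount=4 -> skip
r=44=101100 popcount=3 -> skip
r=45=101101 popcount=4 -> skip
r=46=101110 popcount=4 -> skip
r=47=101111 popcount=5 -> skip
r=48=110000 popcount=2 -> KEEP
r=49=110001 popcount=3 -> skip
r=50=110010 popcount=3 -> skip
r=51=110011 popcount=4 -> skip
r=52=110100 popcount=3 -> skip
r=53=110101 popcount=4 -> skip
r=54=110110 popcount=4 -> skip
r=55=110111 popcount=5 -> skip
r=56=111000 popcount=3 -> skip
r=57=111001 popcount=4 -> skip
r=58=111010 popcount=4 -> skip
r=59=111011 popcount=5 -> skip
r=60=111100 popcount=4 -> skip
r=61=111101 popcount=5 -> skip
r=62=111110 popcount=5 -> skip
r=63=111111 popcount=6 -> skip
r=64=1000000 popcount=1 -> skip
r=65=1000001 popcount=2 -> KEEP
r=66=1000010 popcount=2 -> KEEP
r=67=1000011 popcount=3 -> skip
r=68=1000100 popcount=2 -> KEEP
r=69=1000101 popcount=3 -> skip
r=70=1000110 popcount=3 -> skip
r=71=1000111 popcount=4 -> skip
r=72=1001000 popcount=2 -> KEEP
r=73=1001001 popcount=3 -> skip
r=74=1001010 popcount=3 -> skip
Kept rows: 34 36 40 48 65 66 68 72

Answer: 34 36 40 48 65 66 68 72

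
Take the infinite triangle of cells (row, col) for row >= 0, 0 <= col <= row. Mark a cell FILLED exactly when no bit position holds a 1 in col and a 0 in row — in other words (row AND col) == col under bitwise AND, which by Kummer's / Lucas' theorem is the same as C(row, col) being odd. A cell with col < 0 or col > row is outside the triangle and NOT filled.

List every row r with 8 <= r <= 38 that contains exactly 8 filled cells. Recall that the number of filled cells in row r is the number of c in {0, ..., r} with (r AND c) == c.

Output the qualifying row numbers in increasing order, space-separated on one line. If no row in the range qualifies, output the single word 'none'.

Row r has 2^popcount(r) filled cells, so we need popcount(r) = log2(8) = 3.
Scan r = 8..38 and keep those with exactly 3 one-bits:
r=8=1000 popcount=1 -> skip
r=9=1001 popcount=2 -> skip
r=10=1010 popcount=2 -> skip
r=11=1011 popcount=3 -> KEEP
r=12=1100 popcount=2 -> skip
r=13=1101 popcount=3 -> KEEP
r=14=1110 popcount=3 -> KEEP
r=15=1111 popcount=4 -> skip
r=16=10000 popcount=1 -> skip
r=17=10001 popcount=2 -> skip
r=18=10010 popcount=2 -> skip
r=19=10011 popcount=3 -> KEEP
r=20=10100 popcount=2 -> skip
r=21=10101 popcount=3 -> KEEP
r=22=10110 popcount=3 -> KEEP
r=23=10111 popcount=4 -> skip
r=24=11000 popcount=2 -> skip
r=25=11001 popcount=3 -> KEEP
r=26=11010 popcount=3 -> KEEP
r=27=11011 popcount=4 -> skip
r=28=11100 popcount=3 -> KEEP
r=29=11101 popcount=4 -> skip
r=30=11110 popcount=4 -> skip
r=31=11111 popcount=5 -> skip
r=32=100000 popcount=1 -> skip
r=33=100001 popcount=2 -> skip
r=34=100010 popcount=2 -> skip
r=35=100011 popcount=3 -> KEEP
r=36=100100 popcount=2 -> skip
r=37=100101 popcount=3 -> KEEP
r=38=100110 popcount=3 -> KEEP
Kept rows: 11 13 14 19 21 22 25 26 28 35 37 38

Answer: 11 13 14 19 21 22 25 26 28 35 37 38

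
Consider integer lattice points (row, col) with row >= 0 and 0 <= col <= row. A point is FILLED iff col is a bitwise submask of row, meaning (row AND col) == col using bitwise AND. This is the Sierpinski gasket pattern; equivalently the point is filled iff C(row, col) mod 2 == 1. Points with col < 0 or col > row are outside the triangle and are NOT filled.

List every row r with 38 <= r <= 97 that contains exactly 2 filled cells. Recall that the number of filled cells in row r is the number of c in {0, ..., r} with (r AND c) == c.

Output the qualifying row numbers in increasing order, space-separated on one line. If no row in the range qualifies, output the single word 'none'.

Answer: 64

Derivation:
Row r has 2^popcount(r) filled cells, so we need popcount(r) = log2(2) = 1.
Scan r = 38..97 and keep those with exactly 1 one-bits:
r=38=100110 popcount=3 -> skip
r=39=100111 popcount=4 -> skip
r=40=101000 popcount=2 -> skip
r=41=101001 popcount=3 -> skip
r=42=101010 popcount=3 -> skip
r=43=101011 popcount=4 -> skip
r=44=101100 popcount=3 -> skip
r=45=101101 popcount=4 -> skip
r=46=101110 popcount=4 -> skip
r=47=101111 popcount=5 -> skip
r=48=110000 popcount=2 -> skip
r=49=110001 popcount=3 -> skip
r=50=110010 popcount=3 -> skip
r=51=110011 popcount=4 -> skip
r=52=110100 popcount=3 -> skip
r=53=110101 popcount=4 -> skip
r=54=110110 popcount=4 -> skip
r=55=110111 popcount=5 -> skip
r=56=111000 popcount=3 -> skip
r=57=111001 popcount=4 -> skip
r=58=111010 popcount=4 -> skip
r=59=111011 popcount=5 -> skip
r=60=111100 popcount=4 -> skip
r=61=111101 popcount=5 -> skip
r=62=111110 popcount=5 -> skip
r=63=111111 popcount=6 -> skip
r=64=1000000 popcount=1 -> KEEP
r=65=1000001 popcount=2 -> skip
r=66=1000010 popcount=2 -> skip
r=67=1000011 popcount=3 -> skip
r=68=1000100 popcount=2 -> skip
r=69=1000101 popcount=3 -> skip
r=70=1000110 popcount=3 -> skip
r=71=1000111 popcount=4 -> skip
r=72=1001000 popcount=2 -> skip
r=73=1001001 popcount=3 -> skip
r=74=1001010 popcount=3 -> skip
r=75=1001011 popcount=4 -> skip
r=76=1001100 popcount=3 -> skip
r=77=1001101 popcount=4 -> skip
r=78=1001110 popcount=4 -> skip
r=79=1001111 popcount=5 -> skip
r=80=1010000 popcount=2 -> skip
r=81=1010001 popcount=3 -> skip
r=82=1010010 popcount=3 -> skip
r=83=1010011 popcount=4 -> skip
r=84=1010100 popcount=3 -> skip
r=85=1010101 popcount=4 -> skip
r=86=1010110 popcount=4 -> skip
r=87=1010111 popcount=5 -> skip
r=88=1011000 popcount=3 -> skip
r=89=1011001 popcount=4 -> skip
r=90=1011010 popcount=4 -> skip
r=91=1011011 popcount=5 -> skip
r=92=1011100 popcount=4 -> skip
r=93=1011101 popcount=5 -> skip
r=94=1011110 popcount=5 -> skip
r=95=1011111 popcount=6 -> skip
r=96=1100000 popcount=2 -> skip
r=97=1100001 popcount=3 -> skip
Kept rows: 64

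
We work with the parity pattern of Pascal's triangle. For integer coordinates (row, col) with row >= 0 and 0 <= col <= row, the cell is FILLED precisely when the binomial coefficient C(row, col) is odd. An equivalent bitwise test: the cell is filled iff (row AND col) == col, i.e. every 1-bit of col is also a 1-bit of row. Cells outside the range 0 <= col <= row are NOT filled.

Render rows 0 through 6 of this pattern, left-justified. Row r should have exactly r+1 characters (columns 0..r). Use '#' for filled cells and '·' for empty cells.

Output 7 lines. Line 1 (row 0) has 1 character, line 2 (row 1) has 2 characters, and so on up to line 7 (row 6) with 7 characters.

Answer: #
##
#·#
####
#···#
##··##
#·#·#·#

Derivation:
r0=0: #
r1=1: ##
r2=10: #·#
r3=11: ####
r4=100: #···#
r5=101: ##··##
r6=110: #·#·#·#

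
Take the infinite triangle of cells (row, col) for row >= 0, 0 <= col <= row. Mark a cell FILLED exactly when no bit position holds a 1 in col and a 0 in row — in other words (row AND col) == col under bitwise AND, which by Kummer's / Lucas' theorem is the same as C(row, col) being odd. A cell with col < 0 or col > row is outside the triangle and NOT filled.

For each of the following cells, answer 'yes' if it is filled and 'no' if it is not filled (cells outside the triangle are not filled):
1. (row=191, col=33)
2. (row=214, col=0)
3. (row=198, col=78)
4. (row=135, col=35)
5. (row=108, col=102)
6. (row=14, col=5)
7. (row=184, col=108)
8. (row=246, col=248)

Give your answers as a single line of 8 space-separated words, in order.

(191,33): row=0b10111111, col=0b100001, row AND col = 0b100001 = 33; 33 == 33 -> filled
(214,0): row=0b11010110, col=0b0, row AND col = 0b0 = 0; 0 == 0 -> filled
(198,78): row=0b11000110, col=0b1001110, row AND col = 0b1000110 = 70; 70 != 78 -> empty
(135,35): row=0b10000111, col=0b100011, row AND col = 0b11 = 3; 3 != 35 -> empty
(108,102): row=0b1101100, col=0b1100110, row AND col = 0b1100100 = 100; 100 != 102 -> empty
(14,5): row=0b1110, col=0b101, row AND col = 0b100 = 4; 4 != 5 -> empty
(184,108): row=0b10111000, col=0b1101100, row AND col = 0b101000 = 40; 40 != 108 -> empty
(246,248): col outside [0, 246] -> not filled

Answer: yes yes no no no no no no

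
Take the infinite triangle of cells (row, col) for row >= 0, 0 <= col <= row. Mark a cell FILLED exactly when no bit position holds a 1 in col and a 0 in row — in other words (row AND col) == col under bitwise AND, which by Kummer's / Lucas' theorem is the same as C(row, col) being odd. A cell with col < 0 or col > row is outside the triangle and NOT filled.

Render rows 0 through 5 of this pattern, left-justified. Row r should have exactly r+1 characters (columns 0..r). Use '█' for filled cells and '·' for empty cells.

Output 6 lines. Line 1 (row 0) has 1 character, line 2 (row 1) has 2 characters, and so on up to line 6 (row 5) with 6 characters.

r0=0: █
r1=1: ██
r2=10: █·█
r3=11: ████
r4=100: █···█
r5=101: ██··██

Answer: █
██
█·█
████
█···█
██··██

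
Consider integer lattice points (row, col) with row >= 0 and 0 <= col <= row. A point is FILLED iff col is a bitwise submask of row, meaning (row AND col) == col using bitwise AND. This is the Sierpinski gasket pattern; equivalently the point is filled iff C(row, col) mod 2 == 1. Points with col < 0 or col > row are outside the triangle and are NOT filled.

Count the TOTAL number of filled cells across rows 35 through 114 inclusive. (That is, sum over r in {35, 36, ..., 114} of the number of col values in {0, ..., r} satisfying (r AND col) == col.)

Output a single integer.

Answer: 1326

Derivation:
r35=100011 pc3: +8 =8
r36=100100 pc2: +4 =12
r37=100101 pc3: +8 =20
r38=100110 pc3: +8 =28
r39=100111 pc4: +16 =44
r40=101000 pc2: +4 =48
r41=101001 pc3: +8 =56
r42=101010 pc3: +8 =64
r43=101011 pc4: +16 =80
r44=101100 pc3: +8 =88
r45=101101 pc4: +16 =104
r46=101110 pc4: +16 =120
r47=101111 pc5: +32 =152
r48=110000 pc2: +4 =156
r49=110001 pc3: +8 =164
r50=110010 pc3: +8 =172
r51=110011 pc4: +16 =188
r52=110100 pc3: +8 =196
r53=110101 pc4: +16 =212
r54=110110 pc4: +16 =228
r55=110111 pc5: +32 =260
r56=111000 pc3: +8 =268
r57=111001 pc4: +16 =284
r58=111010 pc4: +16 =300
r59=111011 pc5: +32 =332
r60=111100 pc4: +16 =348
r61=111101 pc5: +32 =380
r62=111110 pc5: +32 =412
r63=111111 pc6: +64 =476
r64=1000000 pc1: +2 =478
r65=1000001 pc2: +4 =482
r66=1000010 pc2: +4 =486
r67=1000011 pc3: +8 =494
r68=1000100 pc2: +4 =498
r69=1000101 pc3: +8 =506
r70=1000110 pc3: +8 =514
r71=1000111 pc4: +16 =530
r72=1001000 pc2: +4 =534
r73=1001001 pc3: +8 =542
r74=1001010 pc3: +8 =550
r75=1001011 pc4: +16 =566
r76=1001100 pc3: +8 =574
r77=1001101 pc4: +16 =590
r78=1001110 pc4: +16 =606
r79=1001111 pc5: +32 =638
r80=1010000 pc2: +4 =642
r81=1010001 pc3: +8 =650
r82=1010010 pc3: +8 =658
r83=1010011 pc4: +16 =674
r84=1010100 pc3: +8 =682
r85=1010101 pc4: +16 =698
r86=1010110 pc4: +16 =714
r87=1010111 pc5: +32 =746
r88=1011000 pc3: +8 =754
r89=1011001 pc4: +16 =770
r90=1011010 pc4: +16 =786
r91=1011011 pc5: +32 =818
r92=1011100 pc4: +16 =834
r93=1011101 pc5: +32 =866
r94=1011110 pc5: +32 =898
r95=1011111 pc6: +64 =962
r96=1100000 pc2: +4 =966
r97=1100001 pc3: +8 =974
r98=1100010 pc3: +8 =982
r99=1100011 pc4: +16 =998
r100=1100100 pc3: +8 =1006
r101=1100101 pc4: +16 =1022
r102=1100110 pc4: +16 =1038
r103=1100111 pc5: +32 =1070
r104=1101000 pc3: +8 =1078
r105=1101001 pc4: +16 =1094
r106=1101010 pc4: +16 =1110
r107=1101011 pc5: +32 =1142
r108=1101100 pc4: +16 =1158
r109=1101101 pc5: +32 =1190
r110=1101110 pc5: +32 =1222
r111=1101111 pc6: +64 =1286
r112=1110000 pc3: +8 =1294
r113=1110001 pc4: +16 =1310
r114=1110010 pc4: +16 =1326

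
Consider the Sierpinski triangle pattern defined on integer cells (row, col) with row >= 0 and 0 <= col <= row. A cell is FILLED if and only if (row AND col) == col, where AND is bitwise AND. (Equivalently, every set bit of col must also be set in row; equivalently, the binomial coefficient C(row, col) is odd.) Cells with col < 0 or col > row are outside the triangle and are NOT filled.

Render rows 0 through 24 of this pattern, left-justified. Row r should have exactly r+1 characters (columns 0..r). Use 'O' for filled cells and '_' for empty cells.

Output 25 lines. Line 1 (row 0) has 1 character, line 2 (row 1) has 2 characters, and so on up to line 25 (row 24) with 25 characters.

r0=0: O
r1=1: OO
r2=10: O_O
r3=11: OOOO
r4=100: O___O
r5=101: OO__OO
r6=110: O_O_O_O
r7=111: OOOOOOOO
r8=1000: O_______O
r9=1001: OO______OO
r10=1010: O_O_____O_O
r11=1011: OOOO____OOOO
r12=1100: O___O___O___O
r13=1101: OO__OO__OO__OO
r14=1110: O_O_O_O_O_O_O_O
r15=1111: OOOOOOOOOOOOOOOO
r16=10000: O_______________O
r17=10001: OO______________OO
r18=10010: O_O_____________O_O
r19=10011: OOOO____________OOOO
r20=10100: O___O___________O___O
r21=10101: OO__OO__________OO__OO
r22=10110: O_O_O_O_________O_O_O_O
r23=10111: OOOOOOOO________OOOOOOOO
r24=11000: O_______O_______O_______O

Answer: O
OO
O_O
OOOO
O___O
OO__OO
O_O_O_O
OOOOOOOO
O_______O
OO______OO
O_O_____O_O
OOOO____OOOO
O___O___O___O
OO__OO__OO__OO
O_O_O_O_O_O_O_O
OOOOOOOOOOOOOOOO
O_______________O
OO______________OO
O_O_____________O_O
OOOO____________OOOO
O___O___________O___O
OO__OO__________OO__OO
O_O_O_O_________O_O_O_O
OOOOOOOO________OOOOOOOO
O_______O_______O_______O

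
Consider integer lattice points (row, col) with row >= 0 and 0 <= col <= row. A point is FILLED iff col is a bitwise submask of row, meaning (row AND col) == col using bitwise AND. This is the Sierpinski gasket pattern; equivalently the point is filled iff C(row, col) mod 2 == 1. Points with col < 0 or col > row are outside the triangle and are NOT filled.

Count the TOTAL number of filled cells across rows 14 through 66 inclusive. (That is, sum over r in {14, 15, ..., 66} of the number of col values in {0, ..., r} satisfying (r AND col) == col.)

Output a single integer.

r14=1110 pc3: +8 =8
r15=1111 pc4: +16 =24
r16=10000 pc1: +2 =26
r17=10001 pc2: +4 =30
r18=10010 pc2: +4 =34
r19=10011 pc3: +8 =42
r20=10100 pc2: +4 =46
r21=10101 pc3: +8 =54
r22=10110 pc3: +8 =62
r23=10111 pc4: +16 =78
r24=11000 pc2: +4 =82
r25=11001 pc3: +8 =90
r26=11010 pc3: +8 =98
r27=11011 pc4: +16 =114
r28=11100 pc3: +8 =122
r29=11101 pc4: +16 =138
r30=11110 pc4: +16 =154
r31=11111 pc5: +32 =186
r32=100000 pc1: +2 =188
r33=100001 pc2: +4 =192
r34=100010 pc2: +4 =196
r35=100011 pc3: +8 =204
r36=100100 pc2: +4 =208
r37=100101 pc3: +8 =216
r38=100110 pc3: +8 =224
r39=100111 pc4: +16 =240
r40=101000 pc2: +4 =244
r41=101001 pc3: +8 =252
r42=101010 pc3: +8 =260
r43=101011 pc4: +16 =276
r44=101100 pc3: +8 =284
r45=101101 pc4: +16 =300
r46=101110 pc4: +16 =316
r47=101111 pc5: +32 =348
r48=110000 pc2: +4 =352
r49=110001 pc3: +8 =360
r50=110010 pc3: +8 =368
r51=110011 pc4: +16 =384
r52=110100 pc3: +8 =392
r53=110101 pc4: +16 =408
r54=110110 pc4: +16 =424
r55=110111 pc5: +32 =456
r56=111000 pc3: +8 =464
r57=111001 pc4: +16 =480
r58=111010 pc4: +16 =496
r59=111011 pc5: +32 =528
r60=111100 pc4: +16 =544
r61=111101 pc5: +32 =576
r62=111110 pc5: +32 =608
r63=111111 pc6: +64 =672
r64=1000000 pc1: +2 =674
r65=1000001 pc2: +4 =678
r66=1000010 pc2: +4 =682

Answer: 682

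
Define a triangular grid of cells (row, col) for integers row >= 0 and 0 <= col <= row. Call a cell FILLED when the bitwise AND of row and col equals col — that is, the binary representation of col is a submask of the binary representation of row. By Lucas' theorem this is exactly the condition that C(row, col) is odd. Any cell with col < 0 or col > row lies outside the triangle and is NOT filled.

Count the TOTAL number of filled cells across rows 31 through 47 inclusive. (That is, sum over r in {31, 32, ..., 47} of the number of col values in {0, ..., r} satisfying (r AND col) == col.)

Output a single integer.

r31=11111 pc5: +32 =32
r32=100000 pc1: +2 =34
r33=100001 pc2: +4 =38
r34=100010 pc2: +4 =42
r35=100011 pc3: +8 =50
r36=100100 pc2: +4 =54
r37=100101 pc3: +8 =62
r38=100110 pc3: +8 =70
r39=100111 pc4: +16 =86
r40=101000 pc2: +4 =90
r41=101001 pc3: +8 =98
r42=101010 pc3: +8 =106
r43=101011 pc4: +16 =122
r44=101100 pc3: +8 =130
r45=101101 pc4: +16 =146
r46=101110 pc4: +16 =162
r47=101111 pc5: +32 =194

Answer: 194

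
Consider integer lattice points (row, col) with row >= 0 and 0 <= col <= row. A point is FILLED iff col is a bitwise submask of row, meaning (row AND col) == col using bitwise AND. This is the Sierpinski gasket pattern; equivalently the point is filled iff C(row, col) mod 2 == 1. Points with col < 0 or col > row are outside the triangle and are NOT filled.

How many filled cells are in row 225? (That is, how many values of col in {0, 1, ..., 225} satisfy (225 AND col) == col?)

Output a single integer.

Answer: 16

Derivation:
225 in binary = 11100001
popcount(225) = number of 1-bits in 11100001 = 4
A col c satisfies (225 AND c) == c iff every set bit of c is also set in 225; each of the 4 set bits of 225 can independently be on or off in c.
count = 2^4 = 16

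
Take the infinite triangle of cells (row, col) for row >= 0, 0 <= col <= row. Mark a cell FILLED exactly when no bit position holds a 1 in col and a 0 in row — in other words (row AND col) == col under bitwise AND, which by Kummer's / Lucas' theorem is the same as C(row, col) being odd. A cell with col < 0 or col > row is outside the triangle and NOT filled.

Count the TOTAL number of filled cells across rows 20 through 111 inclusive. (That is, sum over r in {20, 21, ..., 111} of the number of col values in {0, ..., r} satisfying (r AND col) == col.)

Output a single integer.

Answer: 1440

Derivation:
r20=10100 pc2: +4 =4
r21=10101 pc3: +8 =12
r22=10110 pc3: +8 =20
r23=10111 pc4: +16 =36
r24=11000 pc2: +4 =40
r25=11001 pc3: +8 =48
r26=11010 pc3: +8 =56
r27=11011 pc4: +16 =72
r28=11100 pc3: +8 =80
r29=11101 pc4: +16 =96
r30=11110 pc4: +16 =112
r31=11111 pc5: +32 =144
r32=100000 pc1: +2 =146
r33=100001 pc2: +4 =150
r34=100010 pc2: +4 =154
r35=100011 pc3: +8 =162
r36=100100 pc2: +4 =166
r37=100101 pc3: +8 =174
r38=100110 pc3: +8 =182
r39=100111 pc4: +16 =198
r40=101000 pc2: +4 =202
r41=101001 pc3: +8 =210
r42=101010 pc3: +8 =218
r43=101011 pc4: +16 =234
r44=101100 pc3: +8 =242
r45=101101 pc4: +16 =258
r46=101110 pc4: +16 =274
r47=101111 pc5: +32 =306
r48=110000 pc2: +4 =310
r49=110001 pc3: +8 =318
r50=110010 pc3: +8 =326
r51=110011 pc4: +16 =342
r52=110100 pc3: +8 =350
r53=110101 pc4: +16 =366
r54=110110 pc4: +16 =382
r55=110111 pc5: +32 =414
r56=111000 pc3: +8 =422
r57=111001 pc4: +16 =438
r58=111010 pc4: +16 =454
r59=111011 pc5: +32 =486
r60=111100 pc4: +16 =502
r61=111101 pc5: +32 =534
r62=111110 pc5: +32 =566
r63=111111 pc6: +64 =630
r64=1000000 pc1: +2 =632
r65=1000001 pc2: +4 =636
r66=1000010 pc2: +4 =640
r67=1000011 pc3: +8 =648
r68=1000100 pc2: +4 =652
r69=1000101 pc3: +8 =660
r70=1000110 pc3: +8 =668
r71=1000111 pc4: +16 =684
r72=1001000 pc2: +4 =688
r73=1001001 pc3: +8 =696
r74=1001010 pc3: +8 =704
r75=1001011 pc4: +16 =720
r76=1001100 pc3: +8 =728
r77=1001101 pc4: +16 =744
r78=1001110 pc4: +16 =760
r79=1001111 pc5: +32 =792
r80=1010000 pc2: +4 =796
r81=1010001 pc3: +8 =804
r82=1010010 pc3: +8 =812
r83=1010011 pc4: +16 =828
r84=1010100 pc3: +8 =836
r85=1010101 pc4: +16 =852
r86=1010110 pc4: +16 =868
r87=1010111 pc5: +32 =900
r88=1011000 pc3: +8 =908
r89=1011001 pc4: +16 =924
r90=1011010 pc4: +16 =940
r91=1011011 pc5: +32 =972
r92=1011100 pc4: +16 =988
r93=1011101 pc5: +32 =1020
r94=1011110 pc5: +32 =1052
r95=1011111 pc6: +64 =1116
r96=1100000 pc2: +4 =1120
r97=1100001 pc3: +8 =1128
r98=1100010 pc3: +8 =1136
r99=1100011 pc4: +16 =1152
r100=1100100 pc3: +8 =1160
r101=1100101 pc4: +16 =1176
r102=1100110 pc4: +16 =1192
r103=1100111 pc5: +32 =1224
r104=1101000 pc3: +8 =1232
r105=1101001 pc4: +16 =1248
r106=1101010 pc4: +16 =1264
r107=1101011 pc5: +32 =1296
r108=1101100 pc4: +16 =1312
r109=1101101 pc5: +32 =1344
r110=1101110 pc5: +32 =1376
r111=1101111 pc6: +64 =1440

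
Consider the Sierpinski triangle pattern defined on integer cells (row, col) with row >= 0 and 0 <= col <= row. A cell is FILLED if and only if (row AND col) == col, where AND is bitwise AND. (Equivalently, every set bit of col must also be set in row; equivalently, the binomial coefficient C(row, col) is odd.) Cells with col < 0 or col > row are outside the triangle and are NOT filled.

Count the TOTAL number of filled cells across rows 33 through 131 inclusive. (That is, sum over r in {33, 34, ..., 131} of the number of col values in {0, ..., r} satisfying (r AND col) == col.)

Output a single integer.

r33=100001 pc2: +4 =4
r34=100010 pc2: +4 =8
r35=100011 pc3: +8 =16
r36=100100 pc2: +4 =20
r37=100101 pc3: +8 =28
r38=100110 pc3: +8 =36
r39=100111 pc4: +16 =52
r40=101000 pc2: +4 =56
r41=101001 pc3: +8 =64
r42=101010 pc3: +8 =72
r43=101011 pc4: +16 =88
r44=101100 pc3: +8 =96
r45=101101 pc4: +16 =112
r46=101110 pc4: +16 =128
r47=101111 pc5: +32 =160
r48=110000 pc2: +4 =164
r49=110001 pc3: +8 =172
r50=110010 pc3: +8 =180
r51=110011 pc4: +16 =196
r52=110100 pc3: +8 =204
r53=110101 pc4: +16 =220
r54=110110 pc4: +16 =236
r55=110111 pc5: +32 =268
r56=111000 pc3: +8 =276
r57=111001 pc4: +16 =292
r58=111010 pc4: +16 =308
r59=111011 pc5: +32 =340
r60=111100 pc4: +16 =356
r61=111101 pc5: +32 =388
r62=111110 pc5: +32 =420
r63=111111 pc6: +64 =484
r64=1000000 pc1: +2 =486
r65=1000001 pc2: +4 =490
r66=1000010 pc2: +4 =494
r67=1000011 pc3: +8 =502
r68=1000100 pc2: +4 =506
r69=1000101 pc3: +8 =514
r70=1000110 pc3: +8 =522
r71=1000111 pc4: +16 =538
r72=1001000 pc2: +4 =542
r73=1001001 pc3: +8 =550
r74=1001010 pc3: +8 =558
r75=1001011 pc4: +16 =574
r76=1001100 pc3: +8 =582
r77=1001101 pc4: +16 =598
r78=1001110 pc4: +16 =614
r79=1001111 pc5: +32 =646
r80=1010000 pc2: +4 =650
r81=1010001 pc3: +8 =658
r82=1010010 pc3: +8 =666
r83=1010011 pc4: +16 =682
r84=1010100 pc3: +8 =690
r85=1010101 pc4: +16 =706
r86=1010110 pc4: +16 =722
r87=1010111 pc5: +32 =754
r88=1011000 pc3: +8 =762
r89=1011001 pc4: +16 =778
r90=1011010 pc4: +16 =794
r91=1011011 pc5: +32 =826
r92=1011100 pc4: +16 =842
r93=1011101 pc5: +32 =874
r94=1011110 pc5: +32 =906
r95=1011111 pc6: +64 =970
r96=1100000 pc2: +4 =974
r97=1100001 pc3: +8 =982
r98=1100010 pc3: +8 =990
r99=1100011 pc4: +16 =1006
r100=1100100 pc3: +8 =1014
r101=1100101 pc4: +16 =1030
r102=1100110 pc4: +16 =1046
r103=1100111 pc5: +32 =1078
r104=1101000 pc3: +8 =1086
r105=1101001 pc4: +16 =1102
r106=1101010 pc4: +16 =1118
r107=1101011 pc5: +32 =1150
r108=1101100 pc4: +16 =1166
r109=1101101 pc5: +32 =1198
r110=1101110 pc5: +32 =1230
r111=1101111 pc6: +64 =1294
r112=1110000 pc3: +8 =1302
r113=1110001 pc4: +16 =1318
r114=1110010 pc4: +16 =1334
r115=1110011 pc5: +32 =1366
r116=1110100 pc4: +16 =1382
r117=1110101 pc5: +32 =1414
r118=1110110 pc5: +32 =1446
r119=1110111 pc6: +64 =1510
r120=1111000 pc4: +16 =1526
r121=1111001 pc5: +32 =1558
r122=1111010 pc5: +32 =1590
r123=1111011 pc6: +64 =1654
r124=1111100 pc5: +32 =1686
r125=1111101 pc6: +64 =1750
r126=1111110 pc6: +64 =1814
r127=1111111 pc7: +128 =1942
r128=10000000 pc1: +2 =1944
r129=10000001 pc2: +4 =1948
r130=10000010 pc2: +4 =1952
r131=10000011 pc3: +8 =1960

Answer: 1960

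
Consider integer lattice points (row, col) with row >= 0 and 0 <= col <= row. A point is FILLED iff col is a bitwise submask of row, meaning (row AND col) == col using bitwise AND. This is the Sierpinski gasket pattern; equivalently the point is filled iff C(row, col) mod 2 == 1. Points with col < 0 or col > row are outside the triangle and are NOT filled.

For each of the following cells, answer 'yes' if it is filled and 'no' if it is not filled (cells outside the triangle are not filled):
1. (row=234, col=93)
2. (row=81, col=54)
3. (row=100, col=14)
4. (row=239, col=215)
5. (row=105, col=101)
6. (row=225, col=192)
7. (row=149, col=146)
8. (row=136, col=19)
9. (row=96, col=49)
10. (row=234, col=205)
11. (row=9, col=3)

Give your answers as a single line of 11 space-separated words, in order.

(234,93): row=0b11101010, col=0b1011101, row AND col = 0b1001000 = 72; 72 != 93 -> empty
(81,54): row=0b1010001, col=0b110110, row AND col = 0b10000 = 16; 16 != 54 -> empty
(100,14): row=0b1100100, col=0b1110, row AND col = 0b100 = 4; 4 != 14 -> empty
(239,215): row=0b11101111, col=0b11010111, row AND col = 0b11000111 = 199; 199 != 215 -> empty
(105,101): row=0b1101001, col=0b1100101, row AND col = 0b1100001 = 97; 97 != 101 -> empty
(225,192): row=0b11100001, col=0b11000000, row AND col = 0b11000000 = 192; 192 == 192 -> filled
(149,146): row=0b10010101, col=0b10010010, row AND col = 0b10010000 = 144; 144 != 146 -> empty
(136,19): row=0b10001000, col=0b10011, row AND col = 0b0 = 0; 0 != 19 -> empty
(96,49): row=0b1100000, col=0b110001, row AND col = 0b100000 = 32; 32 != 49 -> empty
(234,205): row=0b11101010, col=0b11001101, row AND col = 0b11001000 = 200; 200 != 205 -> empty
(9,3): row=0b1001, col=0b11, row AND col = 0b1 = 1; 1 != 3 -> empty

Answer: no no no no no yes no no no no no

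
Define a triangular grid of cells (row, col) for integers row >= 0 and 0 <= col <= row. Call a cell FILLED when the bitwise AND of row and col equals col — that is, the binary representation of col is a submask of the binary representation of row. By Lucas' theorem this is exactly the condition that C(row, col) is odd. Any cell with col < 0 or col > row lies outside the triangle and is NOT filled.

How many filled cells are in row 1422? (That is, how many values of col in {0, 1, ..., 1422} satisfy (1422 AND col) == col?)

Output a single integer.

Answer: 64

Derivation:
1422 in binary = 10110001110
popcount(1422) = number of 1-bits in 10110001110 = 6
A col c satisfies (1422 AND c) == c iff every set bit of c is also set in 1422; each of the 6 set bits of 1422 can independently be on or off in c.
count = 2^6 = 64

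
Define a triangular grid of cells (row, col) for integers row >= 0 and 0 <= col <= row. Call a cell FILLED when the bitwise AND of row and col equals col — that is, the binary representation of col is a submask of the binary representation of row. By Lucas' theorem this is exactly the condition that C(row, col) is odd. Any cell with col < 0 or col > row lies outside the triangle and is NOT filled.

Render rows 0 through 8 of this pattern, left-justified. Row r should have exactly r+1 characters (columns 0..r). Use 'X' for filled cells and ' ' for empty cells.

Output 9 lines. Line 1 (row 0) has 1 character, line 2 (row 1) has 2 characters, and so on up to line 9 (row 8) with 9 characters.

Answer: X
XX
X X
XXXX
X   X
XX  XX
X X X X
XXXXXXXX
X       X

Derivation:
r0=0: X
r1=1: XX
r2=10: X X
r3=11: XXXX
r4=100: X   X
r5=101: XX  XX
r6=110: X X X X
r7=111: XXXXXXXX
r8=1000: X       X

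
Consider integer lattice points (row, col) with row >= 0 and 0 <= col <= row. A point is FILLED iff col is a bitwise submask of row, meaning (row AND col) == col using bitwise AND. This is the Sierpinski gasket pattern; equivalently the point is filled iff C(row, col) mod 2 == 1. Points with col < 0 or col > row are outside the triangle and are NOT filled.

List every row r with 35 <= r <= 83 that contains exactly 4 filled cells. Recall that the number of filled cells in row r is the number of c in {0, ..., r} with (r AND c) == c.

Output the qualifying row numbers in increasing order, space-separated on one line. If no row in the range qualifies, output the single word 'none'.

Answer: 36 40 48 65 66 68 72 80

Derivation:
Row r has 2^popcount(r) filled cells, so we need popcount(r) = log2(4) = 2.
Scan r = 35..83 and keep those with exactly 2 one-bits:
r=35=100011 popcount=3 -> skip
r=36=100100 popcount=2 -> KEEP
r=37=100101 popcount=3 -> skip
r=38=100110 popcount=3 -> skip
r=39=100111 popcount=4 -> skip
r=40=101000 popcount=2 -> KEEP
r=41=101001 popcount=3 -> skip
r=42=101010 popcount=3 -> skip
r=43=101011 popcount=4 -> skip
r=44=101100 popcount=3 -> skip
r=45=101101 popcount=4 -> skip
r=46=101110 popcount=4 -> skip
r=47=101111 popcount=5 -> skip
r=48=110000 popcount=2 -> KEEP
r=49=110001 popcount=3 -> skip
r=50=110010 popcount=3 -> skip
r=51=110011 popcount=4 -> skip
r=52=110100 popcount=3 -> skip
r=53=110101 popcount=4 -> skip
r=54=110110 popcount=4 -> skip
r=55=110111 popcount=5 -> skip
r=56=111000 popcount=3 -> skip
r=57=111001 popcount=4 -> skip
r=58=111010 popcount=4 -> skip
r=59=111011 popcount=5 -> skip
r=60=111100 popcount=4 -> skip
r=61=111101 popcount=5 -> skip
r=62=111110 popcount=5 -> skip
r=63=111111 popcount=6 -> skip
r=64=1000000 popcount=1 -> skip
r=65=1000001 popcount=2 -> KEEP
r=66=1000010 popcount=2 -> KEEP
r=67=1000011 popcount=3 -> skip
r=68=1000100 popcount=2 -> KEEP
r=69=1000101 popcount=3 -> skip
r=70=1000110 popcount=3 -> skip
r=71=1000111 popcount=4 -> skip
r=72=1001000 popcount=2 -> KEEP
r=73=1001001 popcount=3 -> skip
r=74=1001010 popcount=3 -> skip
r=75=1001011 popcount=4 -> skip
r=76=1001100 popcount=3 -> skip
r=77=1001101 popcount=4 -> skip
r=78=1001110 popcount=4 -> skip
r=79=1001111 popcount=5 -> skip
r=80=1010000 popcount=2 -> KEEP
r=81=1010001 popcount=3 -> skip
r=82=1010010 popcount=3 -> skip
r=83=1010011 popcount=4 -> skip
Kept rows: 36 40 48 65 66 68 72 80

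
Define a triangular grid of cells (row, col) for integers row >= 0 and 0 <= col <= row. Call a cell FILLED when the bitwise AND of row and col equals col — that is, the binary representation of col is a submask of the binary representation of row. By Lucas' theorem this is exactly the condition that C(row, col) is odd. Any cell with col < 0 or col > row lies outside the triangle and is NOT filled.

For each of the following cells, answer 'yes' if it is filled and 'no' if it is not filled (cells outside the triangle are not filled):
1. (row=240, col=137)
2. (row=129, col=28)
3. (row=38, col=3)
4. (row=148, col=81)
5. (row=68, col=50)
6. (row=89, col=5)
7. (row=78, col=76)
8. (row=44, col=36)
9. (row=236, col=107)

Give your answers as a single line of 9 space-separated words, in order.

Answer: no no no no no no yes yes no

Derivation:
(240,137): row=0b11110000, col=0b10001001, row AND col = 0b10000000 = 128; 128 != 137 -> empty
(129,28): row=0b10000001, col=0b11100, row AND col = 0b0 = 0; 0 != 28 -> empty
(38,3): row=0b100110, col=0b11, row AND col = 0b10 = 2; 2 != 3 -> empty
(148,81): row=0b10010100, col=0b1010001, row AND col = 0b10000 = 16; 16 != 81 -> empty
(68,50): row=0b1000100, col=0b110010, row AND col = 0b0 = 0; 0 != 50 -> empty
(89,5): row=0b1011001, col=0b101, row AND col = 0b1 = 1; 1 != 5 -> empty
(78,76): row=0b1001110, col=0b1001100, row AND col = 0b1001100 = 76; 76 == 76 -> filled
(44,36): row=0b101100, col=0b100100, row AND col = 0b100100 = 36; 36 == 36 -> filled
(236,107): row=0b11101100, col=0b1101011, row AND col = 0b1101000 = 104; 104 != 107 -> empty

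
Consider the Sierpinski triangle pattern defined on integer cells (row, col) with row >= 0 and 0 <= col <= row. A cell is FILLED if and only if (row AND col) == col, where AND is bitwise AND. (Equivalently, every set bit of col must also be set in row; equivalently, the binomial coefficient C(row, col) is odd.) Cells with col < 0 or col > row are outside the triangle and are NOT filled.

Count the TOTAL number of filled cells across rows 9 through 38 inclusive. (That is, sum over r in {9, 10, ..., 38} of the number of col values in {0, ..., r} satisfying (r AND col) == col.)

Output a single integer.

r9=1001 pc2: +4 =4
r10=1010 pc2: +4 =8
r11=1011 pc3: +8 =16
r12=1100 pc2: +4 =20
r13=1101 pc3: +8 =28
r14=1110 pc3: +8 =36
r15=1111 pc4: +16 =52
r16=10000 pc1: +2 =54
r17=10001 pc2: +4 =58
r18=10010 pc2: +4 =62
r19=10011 pc3: +8 =70
r20=10100 pc2: +4 =74
r21=10101 pc3: +8 =82
r22=10110 pc3: +8 =90
r23=10111 pc4: +16 =106
r24=11000 pc2: +4 =110
r25=11001 pc3: +8 =118
r26=11010 pc3: +8 =126
r27=11011 pc4: +16 =142
r28=11100 pc3: +8 =150
r29=11101 pc4: +16 =166
r30=11110 pc4: +16 =182
r31=11111 pc5: +32 =214
r32=100000 pc1: +2 =216
r33=100001 pc2: +4 =220
r34=100010 pc2: +4 =224
r35=100011 pc3: +8 =232
r36=100100 pc2: +4 =236
r37=100101 pc3: +8 =244
r38=100110 pc3: +8 =252

Answer: 252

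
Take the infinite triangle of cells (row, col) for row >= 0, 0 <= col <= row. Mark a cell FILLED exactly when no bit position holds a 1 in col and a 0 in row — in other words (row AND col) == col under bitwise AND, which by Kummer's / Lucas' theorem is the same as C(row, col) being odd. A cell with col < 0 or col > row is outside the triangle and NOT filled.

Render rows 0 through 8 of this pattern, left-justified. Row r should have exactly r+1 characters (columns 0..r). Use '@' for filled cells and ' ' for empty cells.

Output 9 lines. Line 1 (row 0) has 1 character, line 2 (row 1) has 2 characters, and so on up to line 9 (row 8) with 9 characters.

Answer: @
@@
@ @
@@@@
@   @
@@  @@
@ @ @ @
@@@@@@@@
@       @

Derivation:
r0=0: @
r1=1: @@
r2=10: @ @
r3=11: @@@@
r4=100: @   @
r5=101: @@  @@
r6=110: @ @ @ @
r7=111: @@@@@@@@
r8=1000: @       @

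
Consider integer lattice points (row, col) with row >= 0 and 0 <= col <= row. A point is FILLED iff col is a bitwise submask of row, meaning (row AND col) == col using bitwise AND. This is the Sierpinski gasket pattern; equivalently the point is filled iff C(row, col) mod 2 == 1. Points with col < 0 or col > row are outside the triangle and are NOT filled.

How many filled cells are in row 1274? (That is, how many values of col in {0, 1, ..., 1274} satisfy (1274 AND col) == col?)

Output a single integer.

1274 in binary = 10011111010
popcount(1274) = number of 1-bits in 10011111010 = 7
A col c satisfies (1274 AND c) == c iff every set bit of c is also set in 1274; each of the 7 set bits of 1274 can independently be on or off in c.
count = 2^7 = 128

Answer: 128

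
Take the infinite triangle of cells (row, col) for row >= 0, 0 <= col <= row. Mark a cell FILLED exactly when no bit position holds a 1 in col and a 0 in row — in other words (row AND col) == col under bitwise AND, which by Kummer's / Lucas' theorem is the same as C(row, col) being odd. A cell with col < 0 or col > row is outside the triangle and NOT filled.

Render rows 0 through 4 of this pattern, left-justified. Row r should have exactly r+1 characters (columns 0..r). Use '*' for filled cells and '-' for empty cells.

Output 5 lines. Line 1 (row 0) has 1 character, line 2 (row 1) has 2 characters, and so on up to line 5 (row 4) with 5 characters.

Answer: *
**
*-*
****
*---*

Derivation:
r0=0: *
r1=1: **
r2=10: *-*
r3=11: ****
r4=100: *---*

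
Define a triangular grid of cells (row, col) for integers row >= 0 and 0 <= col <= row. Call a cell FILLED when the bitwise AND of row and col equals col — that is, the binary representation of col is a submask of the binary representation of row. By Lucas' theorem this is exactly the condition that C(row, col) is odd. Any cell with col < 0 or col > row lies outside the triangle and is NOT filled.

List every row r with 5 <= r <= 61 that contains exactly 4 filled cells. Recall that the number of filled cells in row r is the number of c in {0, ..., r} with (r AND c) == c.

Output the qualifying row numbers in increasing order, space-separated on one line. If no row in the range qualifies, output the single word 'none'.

Row r has 2^popcount(r) filled cells, so we need popcount(r) = log2(4) = 2.
Scan r = 5..61 and keep those with exactly 2 one-bits:
r=5=101 popcount=2 -> KEEP
r=6=110 popcount=2 -> KEEP
r=7=111 popcount=3 -> skip
r=8=1000 popcount=1 -> skip
r=9=1001 popcount=2 -> KEEP
r=10=1010 popcount=2 -> KEEP
r=11=1011 popcount=3 -> skip
r=12=1100 popcount=2 -> KEEP
r=13=1101 popcount=3 -> skip
r=14=1110 popcount=3 -> skip
r=15=1111 popcount=4 -> skip
r=16=10000 popcount=1 -> skip
r=17=10001 popcount=2 -> KEEP
r=18=10010 popcount=2 -> KEEP
r=19=10011 popcount=3 -> skip
r=20=10100 popcount=2 -> KEEP
r=21=10101 popcount=3 -> skip
r=22=10110 popcount=3 -> skip
r=23=10111 popcount=4 -> skip
r=24=11000 popcount=2 -> KEEP
r=25=11001 popcount=3 -> skip
r=26=11010 popcount=3 -> skip
r=27=11011 popcount=4 -> skip
r=28=11100 popcount=3 -> skip
r=29=11101 popcount=4 -> skip
r=30=11110 popcount=4 -> skip
r=31=11111 popcount=5 -> skip
r=32=100000 popcount=1 -> skip
r=33=100001 popcount=2 -> KEEP
r=34=100010 popcount=2 -> KEEP
r=35=100011 popcount=3 -> skip
r=36=100100 popcount=2 -> KEEP
r=37=100101 popcount=3 -> skip
r=38=100110 popcount=3 -> skip
r=39=100111 popcount=4 -> skip
r=40=101000 popcount=2 -> KEEP
r=41=101001 popcount=3 -> skip
r=42=101010 popcount=3 -> skip
r=43=101011 popcount=4 -> skip
r=44=101100 popcount=3 -> skip
r=45=101101 popcount=4 -> skip
r=46=101110 popcount=4 -> skip
r=47=101111 popcount=5 -> skip
r=48=110000 popcount=2 -> KEEP
r=49=110001 popcount=3 -> skip
r=50=110010 popcount=3 -> skip
r=51=110011 popcount=4 -> skip
r=52=110100 popcount=3 -> skip
r=53=110101 popcount=4 -> skip
r=54=110110 popcount=4 -> skip
r=55=110111 popcount=5 -> skip
r=56=111000 popcount=3 -> skip
r=57=111001 popcount=4 -> skip
r=58=111010 popcount=4 -> skip
r=59=111011 popcount=5 -> skip
r=60=111100 popcount=4 -> skip
r=61=111101 popcount=5 -> skip
Kept rows: 5 6 9 10 12 17 18 20 24 33 34 36 40 48

Answer: 5 6 9 10 12 17 18 20 24 33 34 36 40 48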